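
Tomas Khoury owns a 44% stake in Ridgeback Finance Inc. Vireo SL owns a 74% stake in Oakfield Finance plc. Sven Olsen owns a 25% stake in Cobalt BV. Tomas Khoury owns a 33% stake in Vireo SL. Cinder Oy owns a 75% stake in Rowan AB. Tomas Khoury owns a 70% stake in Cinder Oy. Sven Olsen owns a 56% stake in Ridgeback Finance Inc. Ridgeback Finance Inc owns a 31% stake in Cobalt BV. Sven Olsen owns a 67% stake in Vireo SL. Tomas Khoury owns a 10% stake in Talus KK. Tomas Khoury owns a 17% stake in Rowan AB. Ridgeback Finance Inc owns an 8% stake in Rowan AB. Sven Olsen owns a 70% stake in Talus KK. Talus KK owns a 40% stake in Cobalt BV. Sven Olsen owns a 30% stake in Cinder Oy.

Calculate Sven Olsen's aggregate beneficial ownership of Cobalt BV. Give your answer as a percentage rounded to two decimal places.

Sven reaches Cobalt along 3 paths.
Via Ridgeback: 56% × 31% = 17.36%.
Via Talus: 70% × 40% = 28%.
Direct stake: 25% = 25%.
Total: 17.36% + 28% + 25% = 70.36%.

70.36%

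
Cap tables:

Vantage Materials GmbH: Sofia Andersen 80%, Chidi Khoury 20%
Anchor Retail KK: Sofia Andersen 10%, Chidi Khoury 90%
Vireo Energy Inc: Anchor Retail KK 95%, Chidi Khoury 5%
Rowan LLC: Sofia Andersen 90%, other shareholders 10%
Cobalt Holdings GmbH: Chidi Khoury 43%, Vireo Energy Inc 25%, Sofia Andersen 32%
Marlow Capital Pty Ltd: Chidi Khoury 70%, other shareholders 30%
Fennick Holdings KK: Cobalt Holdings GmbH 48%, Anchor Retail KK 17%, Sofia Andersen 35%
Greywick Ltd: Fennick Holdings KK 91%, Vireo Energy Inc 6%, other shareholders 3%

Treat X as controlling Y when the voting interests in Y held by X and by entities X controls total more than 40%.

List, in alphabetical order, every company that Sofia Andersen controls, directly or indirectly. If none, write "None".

Sofia holds 80% of Vantage, so Sofia controls Vantage.
Sofia holds 90% of Rowan, so Sofia controls Rowan.
No other company's threshold is met.

Rowan LLC, Vantage Materials GmbH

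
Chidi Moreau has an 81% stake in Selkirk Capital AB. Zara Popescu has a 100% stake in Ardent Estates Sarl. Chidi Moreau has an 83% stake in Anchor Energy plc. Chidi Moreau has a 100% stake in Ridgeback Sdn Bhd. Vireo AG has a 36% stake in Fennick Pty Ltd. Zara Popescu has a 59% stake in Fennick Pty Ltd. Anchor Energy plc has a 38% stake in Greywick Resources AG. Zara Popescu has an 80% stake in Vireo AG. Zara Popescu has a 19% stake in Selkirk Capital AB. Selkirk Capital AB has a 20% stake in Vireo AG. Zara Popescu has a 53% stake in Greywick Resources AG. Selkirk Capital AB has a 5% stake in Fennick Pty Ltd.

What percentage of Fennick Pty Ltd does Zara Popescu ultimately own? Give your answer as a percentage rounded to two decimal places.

Zara reaches Fennick along 4 paths.
Direct stake: 59% = 59%.
Via Selkirk → Vireo: 19% × 20% × 36% = 1.368%.
Via Vireo: 80% × 36% = 28.8%.
Via Selkirk: 19% × 5% = 0.95%.
Total: 59% + 1.368% + 28.8% + 0.95% = 90.118%.
Rounded: 90.12%.

90.12%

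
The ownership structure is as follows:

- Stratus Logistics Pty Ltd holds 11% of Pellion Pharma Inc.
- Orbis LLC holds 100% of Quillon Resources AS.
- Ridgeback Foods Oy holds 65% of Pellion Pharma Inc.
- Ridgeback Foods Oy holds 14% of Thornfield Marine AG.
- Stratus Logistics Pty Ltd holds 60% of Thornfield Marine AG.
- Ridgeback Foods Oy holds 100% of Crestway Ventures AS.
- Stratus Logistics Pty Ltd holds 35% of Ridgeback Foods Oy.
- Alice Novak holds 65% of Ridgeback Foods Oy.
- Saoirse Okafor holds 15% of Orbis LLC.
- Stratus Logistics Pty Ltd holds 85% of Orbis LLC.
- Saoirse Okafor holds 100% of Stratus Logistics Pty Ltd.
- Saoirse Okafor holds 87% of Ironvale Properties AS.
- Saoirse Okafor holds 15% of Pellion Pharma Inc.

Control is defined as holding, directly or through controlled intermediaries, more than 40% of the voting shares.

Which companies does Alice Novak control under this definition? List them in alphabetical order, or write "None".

Alice holds 65% of Ridgeback, so Alice controls Ridgeback.
Ridgeback holds 65% of Pellion, so Alice controls Pellion.
Ridgeback holds 100% of Crestway, so Alice controls Crestway.
No other company's threshold is met.

Crestway Ventures AS, Pellion Pharma Inc, Ridgeback Foods Oy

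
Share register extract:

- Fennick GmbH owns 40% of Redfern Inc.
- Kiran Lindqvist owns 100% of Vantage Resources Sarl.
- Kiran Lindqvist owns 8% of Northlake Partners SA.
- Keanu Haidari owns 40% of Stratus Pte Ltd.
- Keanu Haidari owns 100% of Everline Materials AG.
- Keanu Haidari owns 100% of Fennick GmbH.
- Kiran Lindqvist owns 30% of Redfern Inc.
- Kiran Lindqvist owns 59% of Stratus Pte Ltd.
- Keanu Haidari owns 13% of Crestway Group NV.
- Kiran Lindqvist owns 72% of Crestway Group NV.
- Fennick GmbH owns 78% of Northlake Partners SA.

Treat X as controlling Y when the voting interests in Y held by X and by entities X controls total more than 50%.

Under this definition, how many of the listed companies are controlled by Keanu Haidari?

3

Keanu holds 100% of Fennick, so Keanu controls Fennick.
Keanu holds 100% of Everline, so Keanu controls Everline.
Fennick holds 78% of Northlake, so Keanu controls Northlake.
No other company's threshold is met.
Keanu controls 3 companies.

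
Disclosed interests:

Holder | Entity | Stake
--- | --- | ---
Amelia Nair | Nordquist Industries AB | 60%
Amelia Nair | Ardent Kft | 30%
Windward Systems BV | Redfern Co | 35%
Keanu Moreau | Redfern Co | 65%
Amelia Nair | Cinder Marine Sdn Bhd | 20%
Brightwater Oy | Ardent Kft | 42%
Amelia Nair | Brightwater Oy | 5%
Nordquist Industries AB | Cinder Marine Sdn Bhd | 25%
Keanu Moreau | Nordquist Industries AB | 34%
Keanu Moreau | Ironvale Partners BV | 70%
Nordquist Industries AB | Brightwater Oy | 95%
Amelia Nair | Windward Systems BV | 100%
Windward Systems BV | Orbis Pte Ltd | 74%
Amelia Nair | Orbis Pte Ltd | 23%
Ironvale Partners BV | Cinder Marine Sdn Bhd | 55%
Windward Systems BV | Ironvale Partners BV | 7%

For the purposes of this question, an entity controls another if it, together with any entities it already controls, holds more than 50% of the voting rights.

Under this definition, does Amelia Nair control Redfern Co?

No

Amelia holds 60% of Nordquist, so Amelia controls Nordquist.
Amelia holds 100% of Windward, so Amelia controls Windward.
Amelia and Windward together hold 23% + 74% = 97% of Orbis, so Amelia controls Orbis.
Nordquist and Amelia together hold 95% + 5% = 100% of Brightwater, so Amelia controls Brightwater.
Brightwater and Amelia together hold 42% + 30% = 72% of Ardent, so Amelia controls Ardent.
In Redfern, Amelia's side holds only 35%, not > 50%.
So Amelia does not control Redfern.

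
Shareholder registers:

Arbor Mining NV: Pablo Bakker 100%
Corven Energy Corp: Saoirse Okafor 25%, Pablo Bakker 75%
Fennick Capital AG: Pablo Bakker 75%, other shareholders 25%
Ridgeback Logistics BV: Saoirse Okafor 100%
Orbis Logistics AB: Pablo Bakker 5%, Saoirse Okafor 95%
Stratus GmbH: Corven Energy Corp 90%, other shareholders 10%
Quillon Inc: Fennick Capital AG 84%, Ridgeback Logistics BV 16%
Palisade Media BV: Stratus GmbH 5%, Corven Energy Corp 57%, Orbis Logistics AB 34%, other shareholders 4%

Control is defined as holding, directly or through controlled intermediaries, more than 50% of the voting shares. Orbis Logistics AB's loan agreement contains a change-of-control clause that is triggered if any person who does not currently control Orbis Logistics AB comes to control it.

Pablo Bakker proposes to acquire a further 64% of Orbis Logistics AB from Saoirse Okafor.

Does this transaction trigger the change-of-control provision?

The purchase adds only to Pablo's holdings (Saoirse's stake shrinks), so Pablo is the only person who could newly come to control Orbis.
Pablo holds 100% of Arbor, so Pablo controls Arbor.
Pablo holds 75% of Corven, so Pablo controls Corven.
Pablo holds 75% of Fennick, so Pablo controls Fennick.
Corven holds 90% of Stratus, so Pablo controls Stratus.
Fennick holds 84% of Quillon, so Pablo controls Quillon.
Stratus and Corven together hold 5% + 57% = 62% of Palisade, so Pablo controls Palisade.
In Orbis, Pablo's side holds only 5%, not > 50%.
So before the transaction, Pablo does not control Orbis.
After the purchase, Pablo's direct stake in Orbis rises to 5% + 64% = 69%, and Saoirse's stake falls to 31%.
Pablo holds 69% of Orbis, so Pablo controls Orbis.
Pablo did not control Orbis before and does after, so the clause is triggered.

Yes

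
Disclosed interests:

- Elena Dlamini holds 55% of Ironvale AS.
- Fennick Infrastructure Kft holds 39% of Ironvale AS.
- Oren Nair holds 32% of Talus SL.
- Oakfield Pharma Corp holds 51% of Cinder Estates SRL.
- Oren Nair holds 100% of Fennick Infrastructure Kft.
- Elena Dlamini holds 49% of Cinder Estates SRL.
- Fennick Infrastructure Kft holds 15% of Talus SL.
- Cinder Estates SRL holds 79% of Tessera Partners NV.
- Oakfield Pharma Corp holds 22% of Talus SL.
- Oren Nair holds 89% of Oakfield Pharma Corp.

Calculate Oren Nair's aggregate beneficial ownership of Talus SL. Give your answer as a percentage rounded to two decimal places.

Oren reaches Talus along 3 paths.
Via Fennick: 100% × 15% = 15%.
Via Oakfield: 89% × 22% = 19.58%.
Direct stake: 32% = 32%.
Total: 15% + 19.58% + 32% = 66.58%.

66.58%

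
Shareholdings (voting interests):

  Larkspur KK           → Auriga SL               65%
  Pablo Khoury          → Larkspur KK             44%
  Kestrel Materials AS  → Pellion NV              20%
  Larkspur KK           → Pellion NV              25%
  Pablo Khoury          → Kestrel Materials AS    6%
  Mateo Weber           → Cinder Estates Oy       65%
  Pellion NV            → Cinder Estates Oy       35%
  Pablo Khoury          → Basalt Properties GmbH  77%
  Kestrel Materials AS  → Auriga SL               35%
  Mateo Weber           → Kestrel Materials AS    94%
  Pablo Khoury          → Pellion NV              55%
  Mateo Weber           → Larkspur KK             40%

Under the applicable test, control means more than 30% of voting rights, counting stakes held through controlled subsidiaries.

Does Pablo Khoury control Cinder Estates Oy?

Pablo holds 44% of Larkspur, so Pablo controls Larkspur.
Larkspur and Pablo together hold 25% + 55% = 80% of Pellion, so Pablo controls Pellion.
Pellion holds 35% of Cinder, so Pablo controls Cinder.

Yes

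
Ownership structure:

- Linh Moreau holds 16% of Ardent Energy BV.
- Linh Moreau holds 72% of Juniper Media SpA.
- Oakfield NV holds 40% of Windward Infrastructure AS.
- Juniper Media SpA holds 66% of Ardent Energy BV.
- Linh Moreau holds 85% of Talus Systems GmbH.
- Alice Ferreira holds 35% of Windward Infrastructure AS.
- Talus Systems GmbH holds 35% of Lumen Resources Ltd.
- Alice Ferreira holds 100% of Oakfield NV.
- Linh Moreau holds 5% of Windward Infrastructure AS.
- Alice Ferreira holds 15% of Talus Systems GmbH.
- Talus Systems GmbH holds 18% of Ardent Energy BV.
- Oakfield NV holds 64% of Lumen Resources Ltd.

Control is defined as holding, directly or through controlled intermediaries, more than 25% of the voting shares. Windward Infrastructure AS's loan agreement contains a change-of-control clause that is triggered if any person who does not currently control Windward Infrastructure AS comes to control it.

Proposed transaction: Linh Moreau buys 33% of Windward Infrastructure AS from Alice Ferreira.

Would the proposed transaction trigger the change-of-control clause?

The purchase adds only to Linh's holdings (Alice's stake shrinks), so Linh is the only person who could newly come to control Windward.
Linh holds 85% of Talus, so Linh controls Talus.
Linh holds 72% of Juniper, so Linh controls Juniper.
Talus holds 35% of Lumen, so Linh controls Lumen.
Juniper and Linh and Talus together hold 66% + 16% + 18% = 100% of Ardent, so Linh controls Ardent.
In Windward, Linh's side holds only 5%, not > 25%.
So before the transaction, Linh does not control Windward.
After the purchase, Linh's direct stake in Windward rises to 5% + 33% = 38%, and Alice's stake falls to 2%.
Linh holds 38% of Windward, so Linh controls Windward.
Linh did not control Windward before and does after, so the clause is triggered.

Yes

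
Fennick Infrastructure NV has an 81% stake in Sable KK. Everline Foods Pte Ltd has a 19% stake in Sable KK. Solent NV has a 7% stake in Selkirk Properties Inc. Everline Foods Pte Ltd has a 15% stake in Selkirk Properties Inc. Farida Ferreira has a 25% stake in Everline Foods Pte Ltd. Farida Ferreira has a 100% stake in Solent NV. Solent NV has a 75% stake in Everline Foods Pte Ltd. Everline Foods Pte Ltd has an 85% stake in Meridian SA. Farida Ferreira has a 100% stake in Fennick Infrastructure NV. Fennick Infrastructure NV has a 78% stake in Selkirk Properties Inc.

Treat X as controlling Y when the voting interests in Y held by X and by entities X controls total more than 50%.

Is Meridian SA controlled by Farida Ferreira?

Farida holds 100% of Solent, so Farida controls Solent.
Farida and Solent together hold 25% + 75% = 100% of Everline, so Farida controls Everline.
Everline holds 85% of Meridian, so Farida controls Meridian.

Yes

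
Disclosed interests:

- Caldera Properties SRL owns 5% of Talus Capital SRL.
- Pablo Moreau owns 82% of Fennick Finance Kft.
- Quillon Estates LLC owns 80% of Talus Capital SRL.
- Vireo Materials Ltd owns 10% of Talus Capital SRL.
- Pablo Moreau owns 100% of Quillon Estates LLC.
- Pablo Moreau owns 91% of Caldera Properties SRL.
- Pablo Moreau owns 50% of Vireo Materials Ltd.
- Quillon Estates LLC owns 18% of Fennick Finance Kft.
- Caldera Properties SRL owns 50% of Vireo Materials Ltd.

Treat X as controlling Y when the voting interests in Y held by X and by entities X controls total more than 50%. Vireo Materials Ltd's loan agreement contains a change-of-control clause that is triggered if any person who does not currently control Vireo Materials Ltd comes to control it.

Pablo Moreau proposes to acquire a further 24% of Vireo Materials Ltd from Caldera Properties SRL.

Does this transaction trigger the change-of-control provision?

No

The purchase adds only to Pablo's holdings (Caldera's stake shrinks), so Pablo is the only person who could newly come to control Vireo.
Pablo holds 91% of Caldera, so Pablo controls Caldera.
Pablo and Caldera together hold 50% + 50% = 100% of Vireo, so Pablo controls Vireo.
So Pablo already controls Vireo before the transaction.
After the purchase, Pablo's direct stake in Vireo rises to 50% + 24% = 74%, and Caldera's stake falls to 26%.
Pablo controlled Vireo already, so this is not a new person acquiring control; every other person's position is unchanged or reduced.
No new person acquires control, so the clause is not triggered.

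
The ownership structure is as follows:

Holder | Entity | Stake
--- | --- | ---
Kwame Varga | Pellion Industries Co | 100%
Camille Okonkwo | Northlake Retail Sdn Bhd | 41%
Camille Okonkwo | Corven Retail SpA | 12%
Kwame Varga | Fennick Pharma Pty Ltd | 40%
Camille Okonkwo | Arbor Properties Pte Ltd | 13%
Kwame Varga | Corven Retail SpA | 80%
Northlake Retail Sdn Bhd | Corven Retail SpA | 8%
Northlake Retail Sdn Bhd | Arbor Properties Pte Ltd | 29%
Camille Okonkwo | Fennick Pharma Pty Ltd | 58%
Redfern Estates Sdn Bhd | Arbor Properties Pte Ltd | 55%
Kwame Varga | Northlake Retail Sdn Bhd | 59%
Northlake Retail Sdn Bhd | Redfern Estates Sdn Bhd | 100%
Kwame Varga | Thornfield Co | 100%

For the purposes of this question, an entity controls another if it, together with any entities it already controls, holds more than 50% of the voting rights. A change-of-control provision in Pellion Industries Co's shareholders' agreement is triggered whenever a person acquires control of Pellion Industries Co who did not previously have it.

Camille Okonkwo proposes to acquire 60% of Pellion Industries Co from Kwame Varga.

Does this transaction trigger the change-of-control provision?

Yes

The purchase adds only to Camille's holdings (Kwame's stake shrinks), so Camille is the only person who could newly come to control Pellion.
Camille holds 58% of Fennick, so Camille controls Fennick.
Neither Camille nor any entity Camille controls holds any voting interest in Pellion.
So before the transaction, Camille does not control Pellion.
After the purchase, Camille holds 60% of Pellion directly, and Kwame's stake falls to 40%.
Camille holds 60% of Pellion, so Camille controls Pellion.
Camille did not control Pellion before and does after, so the clause is triggered.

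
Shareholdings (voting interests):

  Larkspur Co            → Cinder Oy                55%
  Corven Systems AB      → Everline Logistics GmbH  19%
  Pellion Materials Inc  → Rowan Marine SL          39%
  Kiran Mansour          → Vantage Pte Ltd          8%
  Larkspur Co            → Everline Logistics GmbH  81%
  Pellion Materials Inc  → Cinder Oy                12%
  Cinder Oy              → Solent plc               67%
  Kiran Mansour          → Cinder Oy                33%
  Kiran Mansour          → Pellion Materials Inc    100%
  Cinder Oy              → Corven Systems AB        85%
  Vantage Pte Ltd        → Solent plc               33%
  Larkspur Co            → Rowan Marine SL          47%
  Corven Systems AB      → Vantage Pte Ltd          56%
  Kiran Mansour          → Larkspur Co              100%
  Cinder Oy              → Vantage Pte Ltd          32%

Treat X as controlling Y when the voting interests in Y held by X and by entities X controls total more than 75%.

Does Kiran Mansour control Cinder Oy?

Yes

Kiran holds 100% of Larkspur, so Kiran controls Larkspur.
Kiran holds 100% of Pellion, so Kiran controls Pellion.
Pellion and Larkspur and Kiran together hold 12% + 55% + 33% = 100% of Cinder, so Kiran controls Cinder.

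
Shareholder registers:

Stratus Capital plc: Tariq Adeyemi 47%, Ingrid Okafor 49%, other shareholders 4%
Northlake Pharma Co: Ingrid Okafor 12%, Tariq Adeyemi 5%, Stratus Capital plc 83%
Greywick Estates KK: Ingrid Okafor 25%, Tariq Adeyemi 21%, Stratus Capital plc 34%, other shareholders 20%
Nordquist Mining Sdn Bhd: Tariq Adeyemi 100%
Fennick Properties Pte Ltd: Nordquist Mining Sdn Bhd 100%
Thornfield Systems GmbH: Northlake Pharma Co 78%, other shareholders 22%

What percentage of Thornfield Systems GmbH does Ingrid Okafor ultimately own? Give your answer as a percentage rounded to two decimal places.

Ingrid reaches Thornfield along 2 paths.
Via Northlake: 12% × 78% = 9.36%.
Via Stratus → Northlake: 49% × 83% × 78% = 31.7226%.
Total: 9.36% + 31.7226% = 41.0826%.
Rounded: 41.08%.

41.08%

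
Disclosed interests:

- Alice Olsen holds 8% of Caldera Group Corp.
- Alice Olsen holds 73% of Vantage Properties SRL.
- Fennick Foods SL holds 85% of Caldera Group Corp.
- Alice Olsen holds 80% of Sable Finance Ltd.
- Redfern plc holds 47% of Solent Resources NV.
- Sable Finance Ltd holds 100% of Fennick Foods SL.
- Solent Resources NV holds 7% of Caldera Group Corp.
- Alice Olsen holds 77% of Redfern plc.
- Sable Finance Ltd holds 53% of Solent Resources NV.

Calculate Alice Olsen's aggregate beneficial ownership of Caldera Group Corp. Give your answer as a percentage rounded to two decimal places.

81.50%

Alice reaches Caldera along 4 paths.
Via Sable → Solent: 80% × 53% × 7% = 2.968%.
Via Redfern → Solent: 77% × 47% × 7% = 2.5333%.
Via Sable → Fennick: 80% × 100% × 85% = 68%.
Direct stake: 8% = 8%.
Total: 2.968% + 2.5333% + 68% + 8% = 81.5013%.
Rounded: 81.50%.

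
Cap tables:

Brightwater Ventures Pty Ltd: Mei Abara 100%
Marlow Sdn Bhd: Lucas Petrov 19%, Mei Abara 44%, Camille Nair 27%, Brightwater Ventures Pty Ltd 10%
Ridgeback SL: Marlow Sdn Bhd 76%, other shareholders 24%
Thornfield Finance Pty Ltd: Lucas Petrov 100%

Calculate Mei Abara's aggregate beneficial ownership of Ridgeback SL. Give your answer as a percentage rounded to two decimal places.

41.04%

Mei reaches Ridgeback along 2 paths.
Via Marlow: 44% × 76% = 33.44%.
Via Brightwater → Marlow: 100% × 10% × 76% = 7.6%.
Total: 33.44% + 7.6% = 41.04%.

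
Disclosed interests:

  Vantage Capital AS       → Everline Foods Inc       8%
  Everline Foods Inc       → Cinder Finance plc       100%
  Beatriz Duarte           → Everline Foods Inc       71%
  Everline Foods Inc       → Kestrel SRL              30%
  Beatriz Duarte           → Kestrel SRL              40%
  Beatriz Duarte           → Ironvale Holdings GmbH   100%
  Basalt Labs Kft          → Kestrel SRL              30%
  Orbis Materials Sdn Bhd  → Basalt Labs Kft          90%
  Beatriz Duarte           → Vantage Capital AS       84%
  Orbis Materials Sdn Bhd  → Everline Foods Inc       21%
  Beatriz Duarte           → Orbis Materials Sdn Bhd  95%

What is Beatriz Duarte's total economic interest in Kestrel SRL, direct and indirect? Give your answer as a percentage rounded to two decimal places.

Beatriz reaches Kestrel along 5 paths.
Direct stake: 40% = 40%.
Via Orbis → Basalt: 95% × 90% × 30% = 25.65%.
Via Orbis → Everline: 95% × 21% × 30% = 5.985%.
Via Everline: 71% × 30% = 21.3%.
Via Vantage → Everline: 84% × 8% × 30% = 2.016%.
Total: 40% + 25.65% + 5.985% + 21.3% + 2.016% = 94.951%.
Rounded: 94.95%.

94.95%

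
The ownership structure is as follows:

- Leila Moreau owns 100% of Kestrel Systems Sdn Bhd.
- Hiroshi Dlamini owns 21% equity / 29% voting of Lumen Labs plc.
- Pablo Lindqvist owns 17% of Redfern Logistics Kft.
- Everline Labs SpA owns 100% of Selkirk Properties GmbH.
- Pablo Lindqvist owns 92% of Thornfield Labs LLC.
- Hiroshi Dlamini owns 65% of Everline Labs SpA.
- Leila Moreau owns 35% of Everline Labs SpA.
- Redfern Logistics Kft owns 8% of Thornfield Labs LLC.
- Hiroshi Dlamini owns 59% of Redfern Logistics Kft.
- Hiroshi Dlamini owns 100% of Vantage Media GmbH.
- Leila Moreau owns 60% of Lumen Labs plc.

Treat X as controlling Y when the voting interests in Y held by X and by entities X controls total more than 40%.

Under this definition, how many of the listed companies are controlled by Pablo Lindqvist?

Pablo holds 92% of Thornfield, so Pablo controls Thornfield.
No other company's threshold is met.
Pablo controls 1 company.

1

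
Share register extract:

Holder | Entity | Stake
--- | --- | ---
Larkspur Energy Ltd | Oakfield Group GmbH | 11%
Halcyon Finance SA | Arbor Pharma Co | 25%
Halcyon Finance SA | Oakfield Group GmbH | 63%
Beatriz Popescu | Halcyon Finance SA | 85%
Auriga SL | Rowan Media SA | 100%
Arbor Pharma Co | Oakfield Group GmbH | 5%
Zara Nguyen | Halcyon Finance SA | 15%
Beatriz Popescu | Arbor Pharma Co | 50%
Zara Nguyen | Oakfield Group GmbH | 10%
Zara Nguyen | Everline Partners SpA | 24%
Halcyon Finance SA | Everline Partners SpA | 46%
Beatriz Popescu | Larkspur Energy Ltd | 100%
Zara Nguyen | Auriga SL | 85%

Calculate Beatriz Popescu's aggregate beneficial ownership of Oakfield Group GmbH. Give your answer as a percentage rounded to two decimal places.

68.11%

Beatriz reaches Oakfield along 4 paths.
Via Halcyon: 85% × 63% = 53.55%.
Via Arbor: 50% × 5% = 2.5%.
Via Halcyon → Arbor: 85% × 25% × 5% = 1.0625%.
Via Larkspur: 100% × 11% = 11%.
Total: 53.55% + 2.5% + 1.0625% + 11% = 68.1125%.
Rounded: 68.11%.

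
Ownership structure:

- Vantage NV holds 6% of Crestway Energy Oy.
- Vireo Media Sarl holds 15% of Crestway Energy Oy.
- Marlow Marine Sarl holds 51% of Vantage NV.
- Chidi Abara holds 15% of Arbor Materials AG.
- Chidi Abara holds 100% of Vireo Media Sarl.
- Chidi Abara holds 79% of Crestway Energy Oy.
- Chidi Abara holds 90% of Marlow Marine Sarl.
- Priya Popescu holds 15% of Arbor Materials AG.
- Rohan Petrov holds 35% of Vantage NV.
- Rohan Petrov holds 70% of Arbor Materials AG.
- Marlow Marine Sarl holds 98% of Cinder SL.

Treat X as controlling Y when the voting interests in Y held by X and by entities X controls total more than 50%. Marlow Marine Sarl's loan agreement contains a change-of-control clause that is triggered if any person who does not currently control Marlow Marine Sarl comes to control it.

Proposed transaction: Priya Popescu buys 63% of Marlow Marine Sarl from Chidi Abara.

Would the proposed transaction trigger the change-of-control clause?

The purchase adds only to Priya's holdings (Chidi's stake shrinks), so Priya is the only person who could newly come to control Marlow.
Priya's largest direct stake is 15% in Arbor, which does not meet the threshold, so Priya controls no company.
Neither Priya nor any entity Priya controls holds any voting interest in Marlow.
So before the transaction, Priya does not control Marlow.
After the purchase, Priya holds 63% of Marlow directly, and Chidi's stake falls to 27%.
Priya holds 63% of Marlow, so Priya controls Marlow.
Priya did not control Marlow before and does after, so the clause is triggered.

Yes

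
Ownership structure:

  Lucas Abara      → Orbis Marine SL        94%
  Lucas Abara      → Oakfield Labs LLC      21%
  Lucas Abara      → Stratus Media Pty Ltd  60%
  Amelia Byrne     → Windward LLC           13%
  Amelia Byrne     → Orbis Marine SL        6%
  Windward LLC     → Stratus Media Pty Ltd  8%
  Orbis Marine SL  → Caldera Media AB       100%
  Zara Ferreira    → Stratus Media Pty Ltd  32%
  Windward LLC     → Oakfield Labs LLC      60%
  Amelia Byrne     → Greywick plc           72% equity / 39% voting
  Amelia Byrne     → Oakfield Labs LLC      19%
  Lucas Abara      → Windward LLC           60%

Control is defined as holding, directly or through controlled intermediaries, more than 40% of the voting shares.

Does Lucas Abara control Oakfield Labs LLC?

Lucas holds 60% of Windward, so Lucas controls Windward.
Lucas and Windward together hold 21% + 60% = 81% of Oakfield, so Lucas controls Oakfield.

Yes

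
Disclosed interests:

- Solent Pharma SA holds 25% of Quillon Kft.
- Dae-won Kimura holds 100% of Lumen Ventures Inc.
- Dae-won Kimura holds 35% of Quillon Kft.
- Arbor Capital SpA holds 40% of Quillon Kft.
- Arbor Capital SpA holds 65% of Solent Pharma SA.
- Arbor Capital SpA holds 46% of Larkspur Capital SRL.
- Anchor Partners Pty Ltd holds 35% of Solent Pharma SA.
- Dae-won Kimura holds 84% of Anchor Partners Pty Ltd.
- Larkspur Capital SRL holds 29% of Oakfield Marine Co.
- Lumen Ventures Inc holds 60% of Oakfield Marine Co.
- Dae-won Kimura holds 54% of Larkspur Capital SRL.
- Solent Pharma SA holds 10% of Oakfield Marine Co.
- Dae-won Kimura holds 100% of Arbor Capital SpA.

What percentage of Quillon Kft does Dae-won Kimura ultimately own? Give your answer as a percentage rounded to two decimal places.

Dae-won reaches Quillon along 4 paths.
Via Arbor → Solent: 100% × 65% × 25% = 16.25%.
Via Anchor → Solent: 84% × 35% × 25% = 7.35%.
Direct stake: 35% = 35%.
Via Arbor: 100% × 40% = 40%.
Total: 16.25% + 7.35% + 35% + 40% = 98.6%.
Rounded: 98.60%.

98.60%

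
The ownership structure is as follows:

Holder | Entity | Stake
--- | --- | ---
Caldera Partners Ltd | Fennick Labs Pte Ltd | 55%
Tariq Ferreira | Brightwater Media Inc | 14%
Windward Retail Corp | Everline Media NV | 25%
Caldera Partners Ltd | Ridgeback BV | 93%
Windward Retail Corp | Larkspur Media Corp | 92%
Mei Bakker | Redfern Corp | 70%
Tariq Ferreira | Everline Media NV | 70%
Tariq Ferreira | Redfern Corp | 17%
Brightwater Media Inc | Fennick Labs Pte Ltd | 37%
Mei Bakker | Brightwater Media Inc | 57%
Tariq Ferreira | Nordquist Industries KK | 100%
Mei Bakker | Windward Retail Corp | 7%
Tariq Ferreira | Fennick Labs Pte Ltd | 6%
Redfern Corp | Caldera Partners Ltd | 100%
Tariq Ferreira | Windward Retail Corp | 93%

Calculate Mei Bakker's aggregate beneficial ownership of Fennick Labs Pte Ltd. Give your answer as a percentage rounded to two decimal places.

Mei reaches Fennick along 2 paths.
Via Brightwater: 57% × 37% = 21.09%.
Via Redfern → Caldera: 70% × 100% × 55% = 38.5%.
Total: 21.09% + 38.5% = 59.59%.

59.59%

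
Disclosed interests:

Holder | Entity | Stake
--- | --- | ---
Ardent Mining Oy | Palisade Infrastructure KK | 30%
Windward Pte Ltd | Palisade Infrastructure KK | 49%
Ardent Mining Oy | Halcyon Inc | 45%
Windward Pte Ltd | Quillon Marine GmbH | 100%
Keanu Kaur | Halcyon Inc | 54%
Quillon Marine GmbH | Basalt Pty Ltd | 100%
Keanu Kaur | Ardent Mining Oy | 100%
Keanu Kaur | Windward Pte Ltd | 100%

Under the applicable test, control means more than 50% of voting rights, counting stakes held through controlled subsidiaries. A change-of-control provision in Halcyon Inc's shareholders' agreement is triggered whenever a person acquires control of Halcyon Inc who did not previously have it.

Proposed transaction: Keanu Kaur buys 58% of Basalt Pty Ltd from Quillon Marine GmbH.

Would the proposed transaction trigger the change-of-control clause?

The purchase adds only to Keanu's holdings (Quillon's stake shrinks), so Keanu is the only person who could newly come to control Halcyon.
Keanu holds 100% of Ardent, so Keanu controls Ardent.
Keanu and Ardent together hold 54% + 45% = 99% of Halcyon, so Keanu controls Halcyon.
So Keanu already controls Halcyon before the transaction.
After the purchase, Keanu holds 58% of Basalt directly, and Quillon's stake falls to 42%.
Keanu controlled Halcyon already, so this is not a new person acquiring control; every other person's position is unchanged or reduced.
No new person acquires control, so the clause is not triggered.

No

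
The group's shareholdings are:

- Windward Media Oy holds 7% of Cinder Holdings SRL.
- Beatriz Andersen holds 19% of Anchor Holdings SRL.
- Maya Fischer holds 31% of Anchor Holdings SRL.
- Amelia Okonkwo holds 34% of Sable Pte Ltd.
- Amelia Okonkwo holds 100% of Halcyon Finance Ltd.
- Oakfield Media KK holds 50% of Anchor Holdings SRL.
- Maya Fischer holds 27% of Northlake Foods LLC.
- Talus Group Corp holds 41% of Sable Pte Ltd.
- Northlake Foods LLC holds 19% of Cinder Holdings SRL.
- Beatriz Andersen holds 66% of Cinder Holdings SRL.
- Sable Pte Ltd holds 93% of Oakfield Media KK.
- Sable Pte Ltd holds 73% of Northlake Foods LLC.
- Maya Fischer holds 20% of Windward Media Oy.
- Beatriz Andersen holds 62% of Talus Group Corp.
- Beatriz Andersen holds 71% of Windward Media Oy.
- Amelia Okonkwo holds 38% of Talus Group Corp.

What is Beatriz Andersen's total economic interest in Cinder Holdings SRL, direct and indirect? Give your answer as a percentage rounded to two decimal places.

Beatriz reaches Cinder along 3 paths.
Direct stake: 66% = 66%.
Via Windward: 71% × 7% = 4.97%.
Via Talus → Sable → Northlake: 62% × 41% × 73% × 19% = 3.525754%.
Total: 66% + 4.97% + 3.525754% = 74.495754%.
Rounded: 74.50%.

74.50%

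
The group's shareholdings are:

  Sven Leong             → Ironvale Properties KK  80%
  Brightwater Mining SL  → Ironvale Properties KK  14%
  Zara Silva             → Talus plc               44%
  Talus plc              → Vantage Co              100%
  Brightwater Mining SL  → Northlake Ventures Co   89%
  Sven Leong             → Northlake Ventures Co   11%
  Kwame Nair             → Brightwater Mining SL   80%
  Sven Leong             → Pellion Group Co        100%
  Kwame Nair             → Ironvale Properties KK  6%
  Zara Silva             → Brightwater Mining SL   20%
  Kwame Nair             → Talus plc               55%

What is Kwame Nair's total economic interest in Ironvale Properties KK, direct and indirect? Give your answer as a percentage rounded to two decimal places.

17.20%

Kwame reaches Ironvale along 2 paths.
Via Brightwater: 80% × 14% = 11.2%.
Direct stake: 6% = 6%.
Total: 11.2% + 6% = 17.2%.
Rounded: 17.20%.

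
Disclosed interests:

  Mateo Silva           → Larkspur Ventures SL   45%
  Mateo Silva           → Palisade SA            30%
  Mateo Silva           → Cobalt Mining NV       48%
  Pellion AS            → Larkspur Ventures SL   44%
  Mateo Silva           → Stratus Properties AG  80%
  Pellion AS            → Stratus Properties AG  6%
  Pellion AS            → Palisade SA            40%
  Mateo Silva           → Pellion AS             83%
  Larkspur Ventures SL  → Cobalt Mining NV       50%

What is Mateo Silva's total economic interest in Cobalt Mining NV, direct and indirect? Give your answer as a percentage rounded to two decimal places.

88.76%

Mateo reaches Cobalt along 3 paths.
Via Pellion → Larkspur: 83% × 44% × 50% = 18.26%.
Via Larkspur: 45% × 50% = 22.5%.
Direct stake: 48% = 48%.
Total: 18.26% + 22.5% + 48% = 88.76%.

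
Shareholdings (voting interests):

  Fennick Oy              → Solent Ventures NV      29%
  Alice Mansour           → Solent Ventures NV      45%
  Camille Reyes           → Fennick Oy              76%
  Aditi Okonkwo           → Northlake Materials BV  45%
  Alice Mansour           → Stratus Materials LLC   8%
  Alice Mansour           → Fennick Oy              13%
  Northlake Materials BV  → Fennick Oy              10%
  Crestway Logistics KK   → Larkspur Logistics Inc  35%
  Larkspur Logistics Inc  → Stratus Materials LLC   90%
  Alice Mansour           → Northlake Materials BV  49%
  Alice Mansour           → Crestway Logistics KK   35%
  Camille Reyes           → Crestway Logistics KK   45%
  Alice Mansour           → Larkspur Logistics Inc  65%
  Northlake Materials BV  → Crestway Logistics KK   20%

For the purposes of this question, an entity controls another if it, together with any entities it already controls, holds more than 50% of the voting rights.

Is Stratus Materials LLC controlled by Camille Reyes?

Camille holds 76% of Fennick, so Camille controls Fennick.
Neither Camille nor any entity Camille controls holds any voting interest in Stratus.
So Camille does not control Stratus.

No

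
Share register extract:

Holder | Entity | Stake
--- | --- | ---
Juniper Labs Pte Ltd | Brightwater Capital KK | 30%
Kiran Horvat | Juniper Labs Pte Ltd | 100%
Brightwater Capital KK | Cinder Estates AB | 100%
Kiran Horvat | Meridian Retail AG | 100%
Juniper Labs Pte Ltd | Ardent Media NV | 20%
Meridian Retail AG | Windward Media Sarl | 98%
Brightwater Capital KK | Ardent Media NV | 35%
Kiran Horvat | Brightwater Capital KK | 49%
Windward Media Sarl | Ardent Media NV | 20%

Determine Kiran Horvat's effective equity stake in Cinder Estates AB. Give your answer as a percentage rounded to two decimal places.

79.00%

Kiran reaches Cinder along 2 paths.
Via Brightwater: 49% × 100% = 49%.
Via Juniper → Brightwater: 100% × 30% × 100% = 30%.
Total: 49% + 30% = 79%.
Rounded: 79.00%.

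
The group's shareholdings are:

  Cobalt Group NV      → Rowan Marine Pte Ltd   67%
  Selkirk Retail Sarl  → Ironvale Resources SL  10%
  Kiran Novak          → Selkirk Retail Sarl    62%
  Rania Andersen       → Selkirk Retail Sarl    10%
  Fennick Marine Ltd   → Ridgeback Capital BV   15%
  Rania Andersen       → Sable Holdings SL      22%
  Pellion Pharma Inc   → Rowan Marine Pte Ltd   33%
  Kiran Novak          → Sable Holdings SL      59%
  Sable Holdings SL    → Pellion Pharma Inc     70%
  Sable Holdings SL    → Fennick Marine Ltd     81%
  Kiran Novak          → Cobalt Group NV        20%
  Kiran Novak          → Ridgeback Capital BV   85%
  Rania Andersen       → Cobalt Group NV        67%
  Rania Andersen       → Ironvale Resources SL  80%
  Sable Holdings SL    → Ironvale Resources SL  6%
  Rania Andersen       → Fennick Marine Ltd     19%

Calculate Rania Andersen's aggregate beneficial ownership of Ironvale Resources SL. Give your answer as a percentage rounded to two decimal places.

Rania reaches Ironvale along 3 paths.
Via Sable: 22% × 6% = 1.32%.
Direct stake: 80% = 80%.
Via Selkirk: 10% × 10% = 1%.
Total: 1.32% + 80% + 1% = 82.32%.

82.32%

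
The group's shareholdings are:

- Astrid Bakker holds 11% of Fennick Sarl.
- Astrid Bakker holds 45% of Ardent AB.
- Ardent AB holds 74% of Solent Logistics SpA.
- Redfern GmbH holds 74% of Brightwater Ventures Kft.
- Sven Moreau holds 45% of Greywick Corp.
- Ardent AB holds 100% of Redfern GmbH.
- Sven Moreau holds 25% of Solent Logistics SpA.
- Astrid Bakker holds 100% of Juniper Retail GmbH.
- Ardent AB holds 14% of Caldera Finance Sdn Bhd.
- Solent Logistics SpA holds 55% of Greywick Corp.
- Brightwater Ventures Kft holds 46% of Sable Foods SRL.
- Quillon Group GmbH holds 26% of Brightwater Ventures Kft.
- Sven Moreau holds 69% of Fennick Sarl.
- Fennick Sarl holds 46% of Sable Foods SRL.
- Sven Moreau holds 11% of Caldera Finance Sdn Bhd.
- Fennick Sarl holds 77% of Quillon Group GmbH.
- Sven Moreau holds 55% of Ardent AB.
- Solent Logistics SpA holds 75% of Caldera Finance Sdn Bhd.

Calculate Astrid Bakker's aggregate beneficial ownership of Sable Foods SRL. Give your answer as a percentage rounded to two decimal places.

Astrid reaches Sable along 3 paths.
Via Fennick: 11% × 46% = 5.06%.
Via Fennick → Quillon → Brightwater: 11% × 77% × 26% × 46% = 1.013012%.
Via Ardent → Redfern → Brightwater: 45% × 100% × 74% × 46% = 15.318%.
Total: 5.06% + 1.013012% + 15.318% = 21.391012%.
Rounded: 21.39%.

21.39%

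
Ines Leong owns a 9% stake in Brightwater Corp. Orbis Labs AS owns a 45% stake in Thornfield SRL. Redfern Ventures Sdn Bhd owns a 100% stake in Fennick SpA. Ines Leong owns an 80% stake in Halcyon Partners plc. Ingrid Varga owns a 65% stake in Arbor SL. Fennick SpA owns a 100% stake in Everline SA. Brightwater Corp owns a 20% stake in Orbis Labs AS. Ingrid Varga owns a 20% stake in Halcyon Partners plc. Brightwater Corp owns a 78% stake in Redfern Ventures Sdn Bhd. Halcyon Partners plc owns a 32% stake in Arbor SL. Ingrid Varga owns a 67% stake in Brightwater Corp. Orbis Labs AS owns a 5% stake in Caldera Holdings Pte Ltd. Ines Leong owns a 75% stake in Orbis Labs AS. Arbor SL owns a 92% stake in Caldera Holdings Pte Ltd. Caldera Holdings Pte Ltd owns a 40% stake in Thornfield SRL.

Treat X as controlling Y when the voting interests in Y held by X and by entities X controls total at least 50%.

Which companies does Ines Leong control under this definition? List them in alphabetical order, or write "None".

Halcyon Partners plc, Orbis Labs AS

Ines holds 80% of Halcyon, so Ines controls Halcyon.
Ines holds 75% of Orbis, so Ines controls Orbis.
No other company's threshold is met.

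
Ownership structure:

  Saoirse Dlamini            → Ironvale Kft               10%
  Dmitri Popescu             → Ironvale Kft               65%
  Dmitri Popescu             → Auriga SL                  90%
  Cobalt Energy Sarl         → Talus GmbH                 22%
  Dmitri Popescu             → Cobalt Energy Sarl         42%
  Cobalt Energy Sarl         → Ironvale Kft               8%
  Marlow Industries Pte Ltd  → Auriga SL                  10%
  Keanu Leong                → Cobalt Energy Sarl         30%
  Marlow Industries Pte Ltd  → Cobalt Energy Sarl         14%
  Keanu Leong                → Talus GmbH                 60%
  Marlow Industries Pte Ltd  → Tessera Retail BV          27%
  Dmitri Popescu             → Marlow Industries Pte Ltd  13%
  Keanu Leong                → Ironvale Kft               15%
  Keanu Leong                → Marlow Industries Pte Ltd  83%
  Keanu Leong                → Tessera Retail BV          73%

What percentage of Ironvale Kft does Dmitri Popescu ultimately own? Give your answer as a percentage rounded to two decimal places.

Dmitri reaches Ironvale along 3 paths.
Direct stake: 65% = 65%.
Via Cobalt: 42% × 8% = 3.36%.
Via Marlow → Cobalt: 13% × 14% × 8% = 0.1456%.
Total: 65% + 3.36% + 0.1456% = 68.5056%.
Rounded: 68.51%.

68.51%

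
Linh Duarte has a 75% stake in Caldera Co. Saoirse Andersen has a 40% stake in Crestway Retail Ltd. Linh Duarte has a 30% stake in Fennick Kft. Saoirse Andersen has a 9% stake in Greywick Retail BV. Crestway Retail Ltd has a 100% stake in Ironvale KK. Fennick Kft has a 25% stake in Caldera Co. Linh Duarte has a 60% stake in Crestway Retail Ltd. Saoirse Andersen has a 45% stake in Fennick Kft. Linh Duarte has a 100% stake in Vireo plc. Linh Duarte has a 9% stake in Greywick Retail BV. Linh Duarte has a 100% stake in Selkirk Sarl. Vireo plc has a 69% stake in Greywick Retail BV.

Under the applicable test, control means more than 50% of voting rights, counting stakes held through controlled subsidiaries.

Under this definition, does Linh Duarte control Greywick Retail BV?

Linh holds 100% of Vireo, so Linh controls Vireo.
Vireo and Linh together hold 69% + 9% = 78% of Greywick, so Linh controls Greywick.

Yes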